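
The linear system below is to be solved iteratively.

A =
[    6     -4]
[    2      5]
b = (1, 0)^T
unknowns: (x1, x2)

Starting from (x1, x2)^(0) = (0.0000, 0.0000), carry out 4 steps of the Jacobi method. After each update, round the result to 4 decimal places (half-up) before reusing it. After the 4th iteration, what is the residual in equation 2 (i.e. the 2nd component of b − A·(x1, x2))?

Iteration 1:
  x1 = (1 - (-4)·0.0000) / (6) = 0.1667
  x2 = (0 - (2)·0.0000) / (5) = 0.0000
Iteration 2:
  x1 = (1 - (-4)·0.0000) / (6) = 0.1667
  x2 = (0 - (2)·0.1667) / (5) = -0.0667
Iteration 3:
  x1 = (1 - (-4)·-0.0667) / (6) = 0.1222
  x2 = (0 - (2)·0.1667) / (5) = -0.0667
Iteration 4:
  x1 = (1 - (-4)·-0.0667) / (6) = 0.1222
  x2 = (0 - (2)·0.1222) / (5) = -0.0489
Residual b − A·x = (0.0712, 0.0001)

0.0001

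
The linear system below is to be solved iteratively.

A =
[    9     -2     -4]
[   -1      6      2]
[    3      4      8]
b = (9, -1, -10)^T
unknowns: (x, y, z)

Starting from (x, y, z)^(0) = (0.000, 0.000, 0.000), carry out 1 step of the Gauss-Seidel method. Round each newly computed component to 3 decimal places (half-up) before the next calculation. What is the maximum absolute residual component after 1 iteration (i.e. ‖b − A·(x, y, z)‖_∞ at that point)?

Iteration 1:
  x = (9 - (-2)·0.000 - (-4)·0.000) / (9) = 1.000
  y = (-1 - (-1)·1.000 - (2)·0.000) / (6) = 0.000
  z = (-10 - (3)·1.000 - (4)·0.000) / (8) = -1.625
Residual b − A·x = (-6.500, 3.250, 0.000); ∞-norm = 6.500

6.500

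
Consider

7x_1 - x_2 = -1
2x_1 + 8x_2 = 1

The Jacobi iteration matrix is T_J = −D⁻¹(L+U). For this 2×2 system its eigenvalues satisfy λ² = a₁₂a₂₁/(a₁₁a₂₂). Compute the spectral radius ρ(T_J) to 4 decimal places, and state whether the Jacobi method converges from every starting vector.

0.1890

a₁₂a₂₁/(a₁₁a₂₂) = (-1)·(2) / ((7)·(8)) = -0.035714
ρ = √|-0.035714| = √0.035714 = 0.1890
ρ < 1, so Jacobi converges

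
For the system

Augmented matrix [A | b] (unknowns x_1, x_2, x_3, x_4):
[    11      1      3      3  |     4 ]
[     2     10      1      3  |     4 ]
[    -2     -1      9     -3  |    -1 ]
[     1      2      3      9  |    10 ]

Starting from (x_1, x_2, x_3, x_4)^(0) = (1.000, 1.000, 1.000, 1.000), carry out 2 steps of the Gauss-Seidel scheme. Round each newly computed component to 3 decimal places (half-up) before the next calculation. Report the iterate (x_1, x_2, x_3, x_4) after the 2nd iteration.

(0.020, 0.057, 0.257, 1.011)

Iteration 1:
  x_1 = (4 - (1)·1.000 - (3)·1.000 - (3)·1.000) / (11) = -0.273
  x_2 = (4 - (2)·-0.273 - (1)·1.000 - (3)·1.000) / (10) = 0.055
  x_3 = (-1 - (-2)·-0.273 - (-1)·0.055 - (-3)·1.000) / (9) = 0.168
  x_4 = (10 - (1)·-0.273 - (2)·0.055 - (3)·0.168) / (9) = 1.073
Iteration 2:
  x_1 = (4 - (1)·0.055 - (3)·0.168 - (3)·1.073) / (11) = 0.020
  x_2 = (4 - (2)·0.020 - (1)·0.168 - (3)·1.073) / (10) = 0.057
  x_3 = (-1 - (-2)·0.020 - (-1)·0.057 - (-3)·1.073) / (9) = 0.257
  x_4 = (10 - (1)·0.020 - (2)·0.057 - (3)·0.257) / (9) = 1.011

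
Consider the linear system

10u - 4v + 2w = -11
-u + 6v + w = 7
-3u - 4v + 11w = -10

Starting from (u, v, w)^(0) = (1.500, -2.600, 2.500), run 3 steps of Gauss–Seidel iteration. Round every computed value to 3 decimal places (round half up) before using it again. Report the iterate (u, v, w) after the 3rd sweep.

Iteration 1:
  u = (-11 - (-4)·-2.600 - (2)·2.500) / (10) = -2.640
  v = (7 - (-1)·-2.640 - (1)·2.500) / (6) = 0.310
  w = (-10 - (-3)·-2.640 - (-4)·0.310) / (11) = -1.516
Iteration 2:
  u = (-11 - (-4)·0.310 - (2)·-1.516) / (10) = -0.673
  v = (7 - (-1)·-0.673 - (1)·-1.516) / (6) = 1.307
  w = (-10 - (-3)·-0.673 - (-4)·1.307) / (11) = -0.617
Iteration 3:
  u = (-11 - (-4)·1.307 - (2)·-0.617) / (10) = -0.454
  v = (7 - (-1)·-0.454 - (1)·-0.617) / (6) = 1.194
  w = (-10 - (-3)·-0.454 - (-4)·1.194) / (11) = -0.599

(-0.454, 1.194, -0.599)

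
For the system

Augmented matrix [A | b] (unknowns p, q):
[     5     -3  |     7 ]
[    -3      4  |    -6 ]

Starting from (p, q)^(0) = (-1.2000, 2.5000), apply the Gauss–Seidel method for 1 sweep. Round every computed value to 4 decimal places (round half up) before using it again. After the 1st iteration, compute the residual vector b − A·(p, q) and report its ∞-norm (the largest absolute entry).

Iteration 1:
  p = (7 - (-3)·2.5000) / (5) = 2.9000
  q = (-6 - (-3)·2.9000) / (4) = 0.6750
Residual b − A·x = (-5.4750, 0.0000); ∞-norm = 5.4750

5.4750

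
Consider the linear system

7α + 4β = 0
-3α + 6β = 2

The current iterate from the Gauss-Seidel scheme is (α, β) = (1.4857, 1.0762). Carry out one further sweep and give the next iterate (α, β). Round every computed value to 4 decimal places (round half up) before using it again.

One sweep:
  α = (0 - (4)·1.0762) / (7) = -0.6150
  β = (2 - (-3)·-0.6150) / (6) = 0.0258

(-0.6150, 0.0258)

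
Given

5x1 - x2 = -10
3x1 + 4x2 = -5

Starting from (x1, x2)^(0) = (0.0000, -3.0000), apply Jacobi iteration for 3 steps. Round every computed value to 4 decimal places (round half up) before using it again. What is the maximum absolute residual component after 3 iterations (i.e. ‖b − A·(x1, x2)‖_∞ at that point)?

Iteration 1:
  x1 = (-10 - (-1)·-3.0000) / (5) = -2.6000
  x2 = (-5 - (3)·0.0000) / (4) = -1.2500
Iteration 2:
  x1 = (-10 - (-1)·-1.2500) / (5) = -2.2500
  x2 = (-5 - (3)·-2.6000) / (4) = 0.7000
Iteration 3:
  x1 = (-10 - (-1)·0.7000) / (5) = -1.8600
  x2 = (-5 - (3)·-2.2500) / (4) = 0.4375
Residual b − A·x = (-0.2625, -1.1700); ∞-norm = 1.1700

1.1700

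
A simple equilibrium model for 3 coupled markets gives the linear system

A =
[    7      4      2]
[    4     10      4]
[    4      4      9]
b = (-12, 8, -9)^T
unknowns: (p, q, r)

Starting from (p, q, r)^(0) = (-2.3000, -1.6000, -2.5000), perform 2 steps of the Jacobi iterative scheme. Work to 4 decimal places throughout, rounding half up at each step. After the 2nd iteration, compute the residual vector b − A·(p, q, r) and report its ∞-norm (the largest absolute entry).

Iteration 1:
  p = (-12 - (4)·-1.6000 - (2)·-2.5000) / (7) = -0.0857
  q = (8 - (4)·-2.3000 - (4)·-2.5000) / (10) = 2.7200
  r = (-9 - (4)·-2.3000 - (4)·-1.6000) / (9) = 0.7333
Iteration 2:
  p = (-12 - (4)·2.7200 - (2)·0.7333) / (7) = -3.4781
  q = (8 - (4)·-0.0857 - (4)·0.7333) / (10) = 0.5410
  r = (-9 - (4)·-0.0857 - (4)·2.7200) / (9) = -2.1708
Residual b − A·x = (14.5243, 25.1856, 22.2856); ∞-norm = 25.1856

25.1856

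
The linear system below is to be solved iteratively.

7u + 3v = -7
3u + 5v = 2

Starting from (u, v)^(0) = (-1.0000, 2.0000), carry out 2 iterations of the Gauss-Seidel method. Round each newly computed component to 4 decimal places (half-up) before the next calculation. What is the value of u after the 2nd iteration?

Iteration 1:
  u = (-7 - (3)·2.0000) / (7) = -1.8571
  v = (2 - (3)·-1.8571) / (5) = 1.5143
Iteration 2:
  u = (-7 - (3)·1.5143) / (7) = -1.6490
  v = (2 - (3)·-1.6490) / (5) = 1.3894

-1.6490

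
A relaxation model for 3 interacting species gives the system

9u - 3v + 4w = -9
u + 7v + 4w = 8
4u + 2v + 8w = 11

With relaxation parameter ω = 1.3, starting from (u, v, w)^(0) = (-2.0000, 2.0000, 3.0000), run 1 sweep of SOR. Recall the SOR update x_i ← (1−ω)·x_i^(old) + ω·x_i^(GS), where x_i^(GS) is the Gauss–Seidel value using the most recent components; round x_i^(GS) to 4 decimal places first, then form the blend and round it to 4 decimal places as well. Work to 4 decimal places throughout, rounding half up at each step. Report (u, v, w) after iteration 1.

Iteration 1:
  u: GS value = (-9 - (-3)·2.0000 - (4)·3.0000) / (9) = -1.6667;  u ← (1−ω)·-2.0000 + ω·-1.6667 = -1.5667
  v: GS value = (8 - (1)·-1.5667 - (4)·3.0000) / (7) = -0.3476;  v ← (1−ω)·2.0000 + ω·-0.3476 = -1.0519
  w: GS value = (11 - (4)·-1.5667 - (2)·-1.0519) / (8) = 2.4213;  w ← (1−ω)·3.0000 + ω·2.4213 = 2.2477

(-1.5667, -1.0519, 2.2477)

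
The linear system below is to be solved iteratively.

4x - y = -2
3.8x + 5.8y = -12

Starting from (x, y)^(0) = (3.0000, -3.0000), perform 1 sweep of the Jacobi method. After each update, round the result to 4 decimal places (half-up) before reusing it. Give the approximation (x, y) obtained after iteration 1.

Iteration 1:
  x = (-2 - (-1)·-3.0000) / (4) = -1.2500
  y = (-12 - (3.8)·3.0000) / (5.8) = -4.0345

(-1.2500, -4.0345)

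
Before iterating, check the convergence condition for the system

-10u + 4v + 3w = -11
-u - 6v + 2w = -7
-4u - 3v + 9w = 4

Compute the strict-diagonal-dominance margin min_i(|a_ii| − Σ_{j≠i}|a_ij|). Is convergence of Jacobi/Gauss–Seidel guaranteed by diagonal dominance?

row 1: |-10| − (4+3) = 3
row 2: |-6| − (1+2) = 3
row 3: |9| − (4+3) = 2
minimum over rows = 2 → strictly diagonally dominant (convergence guaranteed)

2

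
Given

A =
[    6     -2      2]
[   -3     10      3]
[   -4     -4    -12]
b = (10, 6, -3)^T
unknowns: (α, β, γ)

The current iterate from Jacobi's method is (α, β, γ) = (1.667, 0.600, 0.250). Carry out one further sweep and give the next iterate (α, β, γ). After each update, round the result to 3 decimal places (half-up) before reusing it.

(1.783, 1.025, -0.506)

One sweep:
  α = (10 - (-2)·0.600 - (2)·0.250) / (6) = 1.783
  β = (6 - (-3)·1.667 - (3)·0.250) / (10) = 1.025
  γ = (-3 - (-4)·1.667 - (-4)·0.600) / (-12) = -0.506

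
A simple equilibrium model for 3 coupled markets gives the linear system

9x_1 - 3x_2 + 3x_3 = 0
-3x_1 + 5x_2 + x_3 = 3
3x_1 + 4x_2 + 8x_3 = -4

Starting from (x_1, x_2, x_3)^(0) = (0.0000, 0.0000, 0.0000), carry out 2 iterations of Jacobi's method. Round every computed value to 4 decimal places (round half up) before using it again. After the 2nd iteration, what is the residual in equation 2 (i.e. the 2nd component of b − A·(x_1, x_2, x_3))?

1.4001

Iteration 1:
  x_1 = (0 - (-3)·0.0000 - (3)·0.0000) / (9) = 0.0000
  x_2 = (3 - (-3)·0.0000 - (1)·0.0000) / (5) = 0.6000
  x_3 = (-4 - (3)·0.0000 - (4)·0.0000) / (8) = -0.5000
Iteration 2:
  x_1 = (0 - (-3)·0.6000 - (3)·-0.5000) / (9) = 0.3667
  x_2 = (3 - (-3)·0.0000 - (1)·-0.5000) / (5) = 0.7000
  x_3 = (-4 - (3)·0.0000 - (4)·0.6000) / (8) = -0.8000
Residual b − A·x = (1.1997, 1.4001, -1.5001)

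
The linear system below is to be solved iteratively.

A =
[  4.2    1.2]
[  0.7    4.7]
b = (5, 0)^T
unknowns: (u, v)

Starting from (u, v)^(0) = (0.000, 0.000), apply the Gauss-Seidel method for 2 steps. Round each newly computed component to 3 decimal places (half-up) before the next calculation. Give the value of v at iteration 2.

Iteration 1:
  u = (5 - (1.2)·0.000) / (4.2) = 1.190
  v = (0 - (0.7)·1.190) / (4.7) = -0.177
Iteration 2:
  u = (5 - (1.2)·-0.177) / (4.2) = 1.241
  v = (0 - (0.7)·1.241) / (4.7) = -0.185

-0.185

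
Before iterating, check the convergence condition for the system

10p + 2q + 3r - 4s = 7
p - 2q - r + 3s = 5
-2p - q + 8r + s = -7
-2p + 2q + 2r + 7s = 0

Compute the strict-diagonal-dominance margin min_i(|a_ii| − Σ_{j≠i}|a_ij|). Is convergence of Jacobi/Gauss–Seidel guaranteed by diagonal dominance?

-3

row 1: |10| − (2+3+4) = 1
row 2: |-2| − (1+1+3) = -3
row 3: |8| − (2+1+1) = 4
row 4: |7| − (2+2+2) = 1
minimum over rows = -3 → not strictly diagonally dominant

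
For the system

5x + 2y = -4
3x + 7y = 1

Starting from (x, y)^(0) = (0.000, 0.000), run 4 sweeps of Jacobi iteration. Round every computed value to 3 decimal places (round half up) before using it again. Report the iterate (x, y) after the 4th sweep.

Iteration 1:
  x = (-4 - (2)·0.000) / (5) = -0.800
  y = (1 - (3)·0.000) / (7) = 0.143
Iteration 2:
  x = (-4 - (2)·0.143) / (5) = -0.857
  y = (1 - (3)·-0.800) / (7) = 0.486
Iteration 3:
  x = (-4 - (2)·0.486) / (5) = -0.994
  y = (1 - (3)·-0.857) / (7) = 0.510
Iteration 4:
  x = (-4 - (2)·0.510) / (5) = -1.004
  y = (1 - (3)·-0.994) / (7) = 0.569

(-1.004, 0.569)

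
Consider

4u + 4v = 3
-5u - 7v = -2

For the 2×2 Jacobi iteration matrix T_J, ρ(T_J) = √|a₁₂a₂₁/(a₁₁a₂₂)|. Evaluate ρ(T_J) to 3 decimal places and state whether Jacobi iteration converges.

0.845

a₁₂a₂₁/(a₁₁a₂₂) = (4)·(-5) / ((4)·(-7)) = 0.714286
ρ = √|0.714286| = √0.714286 = 0.845
ρ < 1, so Jacobi converges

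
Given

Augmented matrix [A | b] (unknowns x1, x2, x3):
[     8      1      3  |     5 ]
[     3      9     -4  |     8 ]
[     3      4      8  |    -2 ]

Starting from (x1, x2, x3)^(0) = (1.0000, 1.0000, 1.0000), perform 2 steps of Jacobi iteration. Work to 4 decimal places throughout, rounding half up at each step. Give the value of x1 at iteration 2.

Iteration 1:
  x1 = (5 - (1)·1.0000 - (3)·1.0000) / (8) = 0.1250
  x2 = (8 - (3)·1.0000 - (-4)·1.0000) / (9) = 1.0000
  x3 = (-2 - (3)·1.0000 - (4)·1.0000) / (8) = -1.1250
Iteration 2:
  x1 = (5 - (1)·1.0000 - (3)·-1.1250) / (8) = 0.9219
  x2 = (8 - (3)·0.1250 - (-4)·-1.1250) / (9) = 0.3472
  x3 = (-2 - (3)·0.1250 - (4)·1.0000) / (8) = -0.7969

0.9219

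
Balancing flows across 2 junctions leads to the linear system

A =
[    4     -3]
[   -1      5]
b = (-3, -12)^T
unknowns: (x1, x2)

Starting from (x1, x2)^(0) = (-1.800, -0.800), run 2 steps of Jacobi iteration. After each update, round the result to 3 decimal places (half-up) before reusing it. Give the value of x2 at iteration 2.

Iteration 1:
  x1 = (-3 - (-3)·-0.800) / (4) = -1.350
  x2 = (-12 - (-1)·-1.800) / (5) = -2.760
Iteration 2:
  x1 = (-3 - (-3)·-2.760) / (4) = -2.820
  x2 = (-12 - (-1)·-1.350) / (5) = -2.670

-2.670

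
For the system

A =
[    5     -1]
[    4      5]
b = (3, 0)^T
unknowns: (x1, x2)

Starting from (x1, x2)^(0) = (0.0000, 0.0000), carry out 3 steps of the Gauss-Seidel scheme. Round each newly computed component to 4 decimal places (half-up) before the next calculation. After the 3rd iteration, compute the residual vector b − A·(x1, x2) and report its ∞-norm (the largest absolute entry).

0.0125

Iteration 1:
  x1 = (3 - (-1)·0.0000) / (5) = 0.6000
  x2 = (0 - (4)·0.6000) / (5) = -0.4800
Iteration 2:
  x1 = (3 - (-1)·-0.4800) / (5) = 0.5040
  x2 = (0 - (4)·0.5040) / (5) = -0.4032
Iteration 3:
  x1 = (3 - (-1)·-0.4032) / (5) = 0.5194
  x2 = (0 - (4)·0.5194) / (5) = -0.4155
Residual b − A·x = (-0.0125, -0.0001); ∞-norm = 0.0125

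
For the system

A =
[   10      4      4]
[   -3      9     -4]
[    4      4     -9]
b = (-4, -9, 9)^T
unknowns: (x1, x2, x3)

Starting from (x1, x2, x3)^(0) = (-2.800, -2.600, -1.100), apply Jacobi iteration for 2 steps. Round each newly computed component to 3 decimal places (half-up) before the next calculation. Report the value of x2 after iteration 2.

Iteration 1:
  x1 = (-4 - (4)·-2.600 - (4)·-1.100) / (10) = 1.080
  x2 = (-9 - (-3)·-2.800 - (-4)·-1.100) / (9) = -2.422
  x3 = (9 - (4)·-2.800 - (4)·-2.600) / (-9) = -3.400
Iteration 2:
  x1 = (-4 - (4)·-2.422 - (4)·-3.400) / (10) = 1.929
  x2 = (-9 - (-3)·1.080 - (-4)·-3.400) / (9) = -2.151
  x3 = (9 - (4)·1.080 - (4)·-2.422) / (-9) = -1.596

-2.151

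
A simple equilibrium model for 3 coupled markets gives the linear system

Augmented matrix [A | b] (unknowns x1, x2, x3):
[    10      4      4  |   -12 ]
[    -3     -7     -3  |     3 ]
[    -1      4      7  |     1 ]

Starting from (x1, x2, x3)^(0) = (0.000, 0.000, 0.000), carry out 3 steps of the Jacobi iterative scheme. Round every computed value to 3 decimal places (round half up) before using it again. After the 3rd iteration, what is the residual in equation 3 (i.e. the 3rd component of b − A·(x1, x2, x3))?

Iteration 1:
  x1 = (-12 - (4)·0.000 - (4)·0.000) / (10) = -1.200
  x2 = (3 - (-3)·0.000 - (-3)·0.000) / (-7) = -0.429
  x3 = (1 - (-1)·0.000 - (4)·0.000) / (7) = 0.143
Iteration 2:
  x1 = (-12 - (4)·-0.429 - (4)·0.143) / (10) = -1.086
  x2 = (3 - (-3)·-1.200 - (-3)·0.143) / (-7) = 0.024
  x3 = (1 - (-1)·-1.200 - (4)·-0.429) / (7) = 0.217
Iteration 3:
  x1 = (-12 - (4)·0.024 - (4)·0.217) / (10) = -1.296
  x2 = (3 - (-3)·-1.086 - (-3)·0.217) / (-7) = -0.056
  x3 = (1 - (-1)·-1.086 - (4)·0.024) / (7) = -0.026
Residual b − A·x = (1.288, -1.358, 0.110)

0.110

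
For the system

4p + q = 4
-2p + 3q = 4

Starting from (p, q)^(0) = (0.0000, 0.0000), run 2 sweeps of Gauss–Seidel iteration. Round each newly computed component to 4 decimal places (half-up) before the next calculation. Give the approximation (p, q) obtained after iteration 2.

Iteration 1:
  p = (4 - (1)·0.0000) / (4) = 1.0000
  q = (4 - (-2)·1.0000) / (3) = 2.0000
Iteration 2:
  p = (4 - (1)·2.0000) / (4) = 0.5000
  q = (4 - (-2)·0.5000) / (3) = 1.6667

(0.5000, 1.6667)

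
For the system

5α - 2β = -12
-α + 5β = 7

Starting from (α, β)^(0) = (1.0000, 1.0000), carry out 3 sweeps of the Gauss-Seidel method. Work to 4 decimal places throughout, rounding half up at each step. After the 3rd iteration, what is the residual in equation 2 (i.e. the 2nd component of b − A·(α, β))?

0.0000

Iteration 1:
  α = (-12 - (-2)·1.0000) / (5) = -2.0000
  β = (7 - (-1)·-2.0000) / (5) = 1.0000
Iteration 2:
  α = (-12 - (-2)·1.0000) / (5) = -2.0000
  β = (7 - (-1)·-2.0000) / (5) = 1.0000
Iteration 3:
  α = (-12 - (-2)·1.0000) / (5) = -2.0000
  β = (7 - (-1)·-2.0000) / (5) = 1.0000
Residual b − A·x = (0.0000, 0.0000)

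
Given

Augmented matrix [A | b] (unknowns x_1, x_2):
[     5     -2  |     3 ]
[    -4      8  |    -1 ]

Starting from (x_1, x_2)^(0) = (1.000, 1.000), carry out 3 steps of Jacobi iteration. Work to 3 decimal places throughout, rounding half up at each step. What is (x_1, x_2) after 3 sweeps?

Iteration 1:
  x_1 = (3 - (-2)·1.000) / (5) = 1.000
  x_2 = (-1 - (-4)·1.000) / (8) = 0.375
Iteration 2:
  x_1 = (3 - (-2)·0.375) / (5) = 0.750
  x_2 = (-1 - (-4)·1.000) / (8) = 0.375
Iteration 3:
  x_1 = (3 - (-2)·0.375) / (5) = 0.750
  x_2 = (-1 - (-4)·0.750) / (8) = 0.250

(0.750, 0.250)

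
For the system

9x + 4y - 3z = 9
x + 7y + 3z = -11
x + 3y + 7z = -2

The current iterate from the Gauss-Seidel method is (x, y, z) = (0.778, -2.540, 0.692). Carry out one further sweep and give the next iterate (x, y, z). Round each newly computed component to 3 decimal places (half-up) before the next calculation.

(2.360, -2.205, 0.322)

One sweep:
  x = (9 - (4)·-2.540 - (-3)·0.692) / (9) = 2.360
  y = (-11 - (1)·2.360 - (3)·0.692) / (7) = -2.205
  z = (-2 - (1)·2.360 - (3)·-2.205) / (7) = 0.322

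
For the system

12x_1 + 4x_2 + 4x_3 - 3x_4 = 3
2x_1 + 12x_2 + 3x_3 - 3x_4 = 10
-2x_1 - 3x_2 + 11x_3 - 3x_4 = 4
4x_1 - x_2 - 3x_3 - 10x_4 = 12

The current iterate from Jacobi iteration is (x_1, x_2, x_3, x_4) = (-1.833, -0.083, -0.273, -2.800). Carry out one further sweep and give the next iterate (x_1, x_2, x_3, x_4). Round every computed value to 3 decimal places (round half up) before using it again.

(-0.331, 0.507, -0.756, -1.843)

One sweep:
  x_1 = (3 - (4)·-0.083 - (4)·-0.273 - (-3)·-2.800) / (12) = -0.331
  x_2 = (10 - (2)·-1.833 - (3)·-0.273 - (-3)·-2.800) / (12) = 0.507
  x_3 = (4 - (-2)·-1.833 - (-3)·-0.083 - (-3)·-2.800) / (11) = -0.756
  x_4 = (12 - (4)·-1.833 - (-1)·-0.083 - (-3)·-0.273) / (-10) = -1.843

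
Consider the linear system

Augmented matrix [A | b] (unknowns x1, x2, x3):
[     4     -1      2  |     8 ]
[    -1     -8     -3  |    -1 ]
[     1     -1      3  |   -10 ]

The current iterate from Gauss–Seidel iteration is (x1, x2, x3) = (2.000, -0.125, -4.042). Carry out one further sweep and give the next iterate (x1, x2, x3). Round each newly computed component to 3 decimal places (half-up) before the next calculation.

One sweep:
  x1 = (8 - (-1)·-0.125 - (2)·-4.042) / (4) = 3.990
  x2 = (-1 - (-1)·3.990 - (-3)·-4.042) / (-8) = 1.142
  x3 = (-10 - (1)·3.990 - (-1)·1.142) / (3) = -4.283

(3.990, 1.142, -4.283)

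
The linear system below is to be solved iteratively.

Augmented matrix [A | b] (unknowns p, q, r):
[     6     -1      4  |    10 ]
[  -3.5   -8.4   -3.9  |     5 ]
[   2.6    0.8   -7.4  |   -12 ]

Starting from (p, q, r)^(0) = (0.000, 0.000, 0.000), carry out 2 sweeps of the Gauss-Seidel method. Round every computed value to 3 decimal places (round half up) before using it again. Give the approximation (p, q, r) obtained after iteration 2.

Iteration 1:
  p = (10 - (-1)·0.000 - (4)·0.000) / (6) = 1.667
  q = (5 - (-3.5)·1.667 - (-3.9)·0.000) / (-8.4) = -1.290
  r = (-12 - (2.6)·1.667 - (0.8)·-1.290) / (-7.4) = 2.068
Iteration 2:
  p = (10 - (-1)·-1.290 - (4)·2.068) / (6) = 0.073
  q = (5 - (-3.5)·0.073 - (-3.9)·2.068) / (-8.4) = -1.586
  r = (-12 - (2.6)·0.073 - (0.8)·-1.586) / (-7.4) = 1.476

(0.073, -1.586, 1.476)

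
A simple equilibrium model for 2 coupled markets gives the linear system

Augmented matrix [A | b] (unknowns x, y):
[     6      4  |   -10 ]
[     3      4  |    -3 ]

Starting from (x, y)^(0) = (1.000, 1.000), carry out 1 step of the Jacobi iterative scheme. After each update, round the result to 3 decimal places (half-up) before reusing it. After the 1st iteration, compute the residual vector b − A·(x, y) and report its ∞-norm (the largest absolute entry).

9.999

Iteration 1:
  x = (-10 - (4)·1.000) / (6) = -2.333
  y = (-3 - (3)·1.000) / (4) = -1.500
Residual b − A·x = (9.998, 9.999); ∞-norm = 9.999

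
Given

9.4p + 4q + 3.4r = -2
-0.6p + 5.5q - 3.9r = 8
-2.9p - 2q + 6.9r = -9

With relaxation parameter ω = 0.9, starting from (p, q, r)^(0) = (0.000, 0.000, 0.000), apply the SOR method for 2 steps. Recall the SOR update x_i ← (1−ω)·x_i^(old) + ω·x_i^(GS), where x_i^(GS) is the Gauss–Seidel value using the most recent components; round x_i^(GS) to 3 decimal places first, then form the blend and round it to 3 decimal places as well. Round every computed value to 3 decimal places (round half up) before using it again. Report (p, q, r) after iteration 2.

Iteration 1:
  p: GS value = (-2 - (4)·0.000 - (3.4)·0.000) / (9.4) = -0.213;  p ← (1−ω)·0.000 + ω·-0.213 = -0.192
  q: GS value = (8 - (-0.6)·-0.192 - (-3.9)·0.000) / (5.5) = 1.434;  q ← (1−ω)·0.000 + ω·1.434 = 1.291
  r: GS value = (-9 - (-2.9)·-0.192 - (-2)·1.291) / (6.9) = -1.011;  r ← (1−ω)·0.000 + ω·-1.011 = -0.910
Iteration 2:
  p: GS value = (-2 - (4)·1.291 - (3.4)·-0.910) / (9.4) = -0.433;  p ← (1−ω)·-0.192 + ω·-0.433 = -0.409
  q: GS value = (8 - (-0.6)·-0.409 - (-3.9)·-0.910) / (5.5) = 0.765;  q ← (1−ω)·1.291 + ω·0.765 = 0.818
  r: GS value = (-9 - (-2.9)·-0.409 - (-2)·0.818) / (6.9) = -1.239;  r ← (1−ω)·-0.910 + ω·-1.239 = -1.206

(-0.409, 0.818, -1.206)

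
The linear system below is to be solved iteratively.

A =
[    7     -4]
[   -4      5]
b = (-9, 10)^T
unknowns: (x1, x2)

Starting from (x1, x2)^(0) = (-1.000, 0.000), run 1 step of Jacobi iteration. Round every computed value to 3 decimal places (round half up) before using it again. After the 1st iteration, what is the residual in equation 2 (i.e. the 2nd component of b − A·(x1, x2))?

-1.144

Iteration 1:
  x1 = (-9 - (-4)·0.000) / (7) = -1.286
  x2 = (10 - (-4)·-1.000) / (5) = 1.200
Residual b − A·x = (4.802, -1.144)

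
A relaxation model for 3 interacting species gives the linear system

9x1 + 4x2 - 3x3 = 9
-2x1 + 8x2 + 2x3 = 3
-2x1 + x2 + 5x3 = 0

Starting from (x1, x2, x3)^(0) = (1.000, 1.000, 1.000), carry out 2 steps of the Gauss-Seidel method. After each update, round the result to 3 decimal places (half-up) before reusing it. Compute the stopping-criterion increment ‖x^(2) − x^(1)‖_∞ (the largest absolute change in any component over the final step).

Iteration 1:
  x1 = (9 - (4)·1.000 - (-3)·1.000) / (9) = 0.889
  x2 = (3 - (-2)·0.889 - (2)·1.000) / (8) = 0.347
  x3 = (0 - (-2)·0.889 - (1)·0.347) / (5) = 0.286
Iteration 2:
  x1 = (9 - (4)·0.347 - (-3)·0.286) / (9) = 0.941
  x2 = (3 - (-2)·0.941 - (2)·0.286) / (8) = 0.539
  x3 = (0 - (-2)·0.941 - (1)·0.539) / (5) = 0.269
Change: (0.052, 0.192, -0.017) → max |·| = 0.192

0.192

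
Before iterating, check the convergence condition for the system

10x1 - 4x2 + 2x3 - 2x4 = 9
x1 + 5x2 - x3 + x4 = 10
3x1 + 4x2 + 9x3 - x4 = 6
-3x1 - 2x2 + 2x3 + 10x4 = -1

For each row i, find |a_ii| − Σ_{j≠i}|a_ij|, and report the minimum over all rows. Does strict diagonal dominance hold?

row 1: |10| − (4+2+2) = 2
row 2: |5| − (1+1+1) = 2
row 3: |9| − (3+4+1) = 1
row 4: |10| − (3+2+2) = 3
minimum over rows = 1 → strictly diagonally dominant (convergence guaranteed)

1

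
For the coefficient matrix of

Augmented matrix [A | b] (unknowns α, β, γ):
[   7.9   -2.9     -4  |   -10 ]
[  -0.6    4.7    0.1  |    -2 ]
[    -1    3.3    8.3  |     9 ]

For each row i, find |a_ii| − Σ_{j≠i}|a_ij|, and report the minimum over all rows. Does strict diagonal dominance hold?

row 1: |7.9| − (2.9+4) = 1
row 2: |4.7| − (0.6+0.1) = 4
row 3: |8.3| − (1+3.3) = 4
minimum over rows = 1 → strictly diagonally dominant (convergence guaranteed)

1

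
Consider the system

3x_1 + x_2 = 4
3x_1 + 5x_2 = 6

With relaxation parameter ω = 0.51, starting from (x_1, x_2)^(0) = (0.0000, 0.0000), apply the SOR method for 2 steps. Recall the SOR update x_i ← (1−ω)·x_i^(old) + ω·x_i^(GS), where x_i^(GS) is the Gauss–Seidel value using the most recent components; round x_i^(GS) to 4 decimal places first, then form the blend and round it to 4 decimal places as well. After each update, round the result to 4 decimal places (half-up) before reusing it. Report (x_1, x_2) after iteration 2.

Iteration 1:
  x_1: GS value = (4 - (1)·0.0000) / (3) = 1.3333;  x_1 ← (1−ω)·0.0000 + ω·1.3333 = 0.6800
  x_2: GS value = (6 - (3)·0.6800) / (5) = 0.7920;  x_2 ← (1−ω)·0.0000 + ω·0.7920 = 0.4039
Iteration 2:
  x_1: GS value = (4 - (1)·0.4039) / (3) = 1.1987;  x_1 ← (1−ω)·0.6800 + ω·1.1987 = 0.9445
  x_2: GS value = (6 - (3)·0.9445) / (5) = 0.6333;  x_2 ← (1−ω)·0.4039 + ω·0.6333 = 0.5209

(0.9445, 0.5209)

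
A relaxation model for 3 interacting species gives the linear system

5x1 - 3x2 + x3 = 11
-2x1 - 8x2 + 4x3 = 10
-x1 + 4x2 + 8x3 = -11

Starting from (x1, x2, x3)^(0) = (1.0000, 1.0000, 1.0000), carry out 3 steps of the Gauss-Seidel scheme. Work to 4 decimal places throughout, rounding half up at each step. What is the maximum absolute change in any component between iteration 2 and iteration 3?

Iteration 1:
  x1 = (11 - (-3)·1.0000 - (1)·1.0000) / (5) = 2.6000
  x2 = (10 - (-2)·2.6000 - (4)·1.0000) / (-8) = -1.4000
  x3 = (-11 - (-1)·2.6000 - (4)·-1.4000) / (8) = -0.3500
Iteration 2:
  x1 = (11 - (-3)·-1.4000 - (1)·-0.3500) / (5) = 1.4300
  x2 = (10 - (-2)·1.4300 - (4)·-0.3500) / (-8) = -1.7825
  x3 = (-11 - (-1)·1.4300 - (4)·-1.7825) / (8) = -0.3050
Iteration 3:
  x1 = (11 - (-3)·-1.7825 - (1)·-0.3050) / (5) = 1.1915
  x2 = (10 - (-2)·1.1915 - (4)·-0.3050) / (-8) = -1.7004
  x3 = (-11 - (-1)·1.1915 - (4)·-1.7004) / (8) = -0.3759
Change: (-0.2385, 0.0821, -0.0709) → max |·| = 0.2385

0.2385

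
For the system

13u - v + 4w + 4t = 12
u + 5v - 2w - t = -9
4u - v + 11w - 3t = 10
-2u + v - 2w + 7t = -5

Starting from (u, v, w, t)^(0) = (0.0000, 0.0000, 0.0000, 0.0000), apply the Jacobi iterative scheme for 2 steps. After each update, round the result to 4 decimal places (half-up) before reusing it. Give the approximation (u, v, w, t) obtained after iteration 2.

(0.7247, -1.7638, 0.2150, 0.0663)

Iteration 1:
  u = (12 - (-1)·0.0000 - (4)·0.0000 - (4)·0.0000) / (13) = 0.9231
  v = (-9 - (1)·0.0000 - (-2)·0.0000 - (-1)·0.0000) / (5) = -1.8000
  w = (10 - (4)·0.0000 - (-1)·0.0000 - (-3)·0.0000) / (11) = 0.9091
  t = (-5 - (-2)·0.0000 - (1)·0.0000 - (-2)·0.0000) / (7) = -0.7143
Iteration 2:
  u = (12 - (-1)·-1.8000 - (4)·0.9091 - (4)·-0.7143) / (13) = 0.7247
  v = (-9 - (1)·0.9231 - (-2)·0.9091 - (-1)·-0.7143) / (5) = -1.7638
  w = (10 - (4)·0.9231 - (-1)·-1.8000 - (-3)·-0.7143) / (11) = 0.2150
  t = (-5 - (-2)·0.9231 - (1)·-1.8000 - (-2)·0.9091) / (7) = 0.0663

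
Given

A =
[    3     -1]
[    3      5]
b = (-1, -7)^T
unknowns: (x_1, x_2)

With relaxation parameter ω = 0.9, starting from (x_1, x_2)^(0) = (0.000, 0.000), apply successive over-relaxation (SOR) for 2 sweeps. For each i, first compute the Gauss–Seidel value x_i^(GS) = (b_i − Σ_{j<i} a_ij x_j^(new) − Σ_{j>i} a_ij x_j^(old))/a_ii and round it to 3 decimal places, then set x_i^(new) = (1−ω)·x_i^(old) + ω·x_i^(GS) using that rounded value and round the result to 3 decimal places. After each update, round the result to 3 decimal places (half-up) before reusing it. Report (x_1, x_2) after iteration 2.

(-0.659, -1.014)

Iteration 1:
  x_1: GS value = (-1 - (-1)·0.000) / (3) = -0.333;  x_1 ← (1−ω)·0.000 + ω·-0.333 = -0.300
  x_2: GS value = (-7 - (3)·-0.300) / (5) = -1.220;  x_2 ← (1−ω)·0.000 + ω·-1.220 = -1.098
Iteration 2:
  x_1: GS value = (-1 - (-1)·-1.098) / (3) = -0.699;  x_1 ← (1−ω)·-0.300 + ω·-0.699 = -0.659
  x_2: GS value = (-7 - (3)·-0.659) / (5) = -1.005;  x_2 ← (1−ω)·-1.098 + ω·-1.005 = -1.014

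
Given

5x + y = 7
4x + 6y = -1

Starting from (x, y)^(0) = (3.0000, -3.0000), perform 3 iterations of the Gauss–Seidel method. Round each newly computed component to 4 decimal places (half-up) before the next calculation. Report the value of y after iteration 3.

-1.2733

Iteration 1:
  x = (7 - (1)·-3.0000) / (5) = 2.0000
  y = (-1 - (4)·2.0000) / (6) = -1.5000
Iteration 2:
  x = (7 - (1)·-1.5000) / (5) = 1.7000
  y = (-1 - (4)·1.7000) / (6) = -1.3000
Iteration 3:
  x = (7 - (1)·-1.3000) / (5) = 1.6600
  y = (-1 - (4)·1.6600) / (6) = -1.2733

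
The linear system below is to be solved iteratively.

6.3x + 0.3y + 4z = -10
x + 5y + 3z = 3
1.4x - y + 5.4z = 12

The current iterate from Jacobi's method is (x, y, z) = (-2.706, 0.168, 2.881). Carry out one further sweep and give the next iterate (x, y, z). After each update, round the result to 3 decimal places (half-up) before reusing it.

(-3.425, -0.587, 2.955)

One sweep:
  x = (-10 - (0.3)·0.168 - (4)·2.881) / (6.3) = -3.425
  y = (3 - (1)·-2.706 - (3)·2.881) / (5) = -0.587
  z = (12 - (1.4)·-2.706 - (-1)·0.168) / (5.4) = 2.955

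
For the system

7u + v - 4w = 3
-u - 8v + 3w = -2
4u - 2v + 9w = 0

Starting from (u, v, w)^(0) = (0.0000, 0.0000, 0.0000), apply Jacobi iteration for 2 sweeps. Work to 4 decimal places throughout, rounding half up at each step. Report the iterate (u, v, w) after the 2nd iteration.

(0.3929, 0.1964, -0.1349)

Iteration 1:
  u = (3 - (1)·0.0000 - (-4)·0.0000) / (7) = 0.4286
  v = (-2 - (-1)·0.0000 - (3)·0.0000) / (-8) = 0.2500
  w = (0 - (4)·0.0000 - (-2)·0.0000) / (9) = 0.0000
Iteration 2:
  u = (3 - (1)·0.2500 - (-4)·0.0000) / (7) = 0.3929
  v = (-2 - (-1)·0.4286 - (3)·0.0000) / (-8) = 0.1964
  w = (0 - (4)·0.4286 - (-2)·0.2500) / (9) = -0.1349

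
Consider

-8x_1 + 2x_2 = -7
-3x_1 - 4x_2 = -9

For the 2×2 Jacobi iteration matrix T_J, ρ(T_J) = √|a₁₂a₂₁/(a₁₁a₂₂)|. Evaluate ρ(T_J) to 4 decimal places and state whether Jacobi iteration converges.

0.4330

a₁₂a₂₁/(a₁₁a₂₂) = (2)·(-3) / ((-8)·(-4)) = -0.187500
ρ = √|-0.187500| = √0.187500 = 0.4330
ρ < 1, so Jacobi converges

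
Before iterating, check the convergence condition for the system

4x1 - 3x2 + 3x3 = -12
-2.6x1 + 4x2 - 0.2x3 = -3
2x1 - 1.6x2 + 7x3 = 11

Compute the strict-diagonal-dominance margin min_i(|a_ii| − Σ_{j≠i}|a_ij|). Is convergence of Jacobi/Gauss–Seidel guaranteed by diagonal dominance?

row 1: |4| − (3+3) = -2
row 2: |4| − (2.6+0.2) = 1.2
row 3: |7| − (2+1.6) = 3.4
minimum over rows = -2 → not strictly diagonally dominant

-2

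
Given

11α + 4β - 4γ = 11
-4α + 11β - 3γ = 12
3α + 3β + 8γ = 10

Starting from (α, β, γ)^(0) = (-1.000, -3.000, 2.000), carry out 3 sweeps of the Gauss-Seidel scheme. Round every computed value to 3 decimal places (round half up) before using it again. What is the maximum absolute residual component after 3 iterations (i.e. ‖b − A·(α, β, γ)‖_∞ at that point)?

Iteration 1:
  α = (11 - (4)·-3.000 - (-4)·2.000) / (11) = 2.818
  β = (12 - (-4)·2.818 - (-3)·2.000) / (11) = 2.661
  γ = (10 - (3)·2.818 - (3)·2.661) / (8) = -0.805
Iteration 2:
  α = (11 - (4)·2.661 - (-4)·-0.805) / (11) = -0.260
  β = (12 - (-4)·-0.260 - (-3)·-0.805) / (11) = 0.777
  γ = (10 - (3)·-0.260 - (3)·0.777) / (8) = 1.056
Iteration 3:
  α = (11 - (4)·0.777 - (-4)·1.056) / (11) = 1.101
  β = (12 - (-4)·1.101 - (-3)·1.056) / (11) = 1.779
  γ = (10 - (3)·1.101 - (3)·1.779) / (8) = 0.170
Residual b − A·x = (-7.547, -2.655, 0.000); ∞-norm = 7.547

7.547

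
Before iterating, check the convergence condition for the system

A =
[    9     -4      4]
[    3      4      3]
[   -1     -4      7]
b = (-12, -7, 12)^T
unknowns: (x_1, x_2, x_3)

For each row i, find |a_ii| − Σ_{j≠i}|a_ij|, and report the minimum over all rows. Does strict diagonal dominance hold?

-2

row 1: |9| − (4+4) = 1
row 2: |4| − (3+3) = -2
row 3: |7| − (1+4) = 2
minimum over rows = -2 → not strictly diagonally dominant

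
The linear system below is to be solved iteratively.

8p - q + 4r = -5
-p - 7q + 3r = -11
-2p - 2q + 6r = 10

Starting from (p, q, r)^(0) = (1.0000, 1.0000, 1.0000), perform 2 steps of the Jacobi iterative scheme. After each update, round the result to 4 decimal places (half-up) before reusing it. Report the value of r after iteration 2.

1.9524

Iteration 1:
  p = (-5 - (-1)·1.0000 - (4)·1.0000) / (8) = -1.0000
  q = (-11 - (-1)·1.0000 - (3)·1.0000) / (-7) = 1.8571
  r = (10 - (-2)·1.0000 - (-2)·1.0000) / (6) = 2.3333
Iteration 2:
  p = (-5 - (-1)·1.8571 - (4)·2.3333) / (8) = -1.5595
  q = (-11 - (-1)·-1.0000 - (3)·2.3333) / (-7) = 2.7143
  r = (10 - (-2)·-1.0000 - (-2)·1.8571) / (6) = 1.9524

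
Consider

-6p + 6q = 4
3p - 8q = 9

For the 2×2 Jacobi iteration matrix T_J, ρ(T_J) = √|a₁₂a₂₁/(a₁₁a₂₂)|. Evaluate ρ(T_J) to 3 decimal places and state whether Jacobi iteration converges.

0.612

a₁₂a₂₁/(a₁₁a₂₂) = (6)·(3) / ((-6)·(-8)) = 0.375000
ρ = √|0.375000| = √0.375000 = 0.612
ρ < 1, so Jacobi converges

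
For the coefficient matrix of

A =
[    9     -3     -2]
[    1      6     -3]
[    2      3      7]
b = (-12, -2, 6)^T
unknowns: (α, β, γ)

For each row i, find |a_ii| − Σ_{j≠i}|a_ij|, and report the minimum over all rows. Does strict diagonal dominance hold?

2

row 1: |9| − (3+2) = 4
row 2: |6| − (1+3) = 2
row 3: |7| − (2+3) = 2
minimum over rows = 2 → strictly diagonally dominant (convergence guaranteed)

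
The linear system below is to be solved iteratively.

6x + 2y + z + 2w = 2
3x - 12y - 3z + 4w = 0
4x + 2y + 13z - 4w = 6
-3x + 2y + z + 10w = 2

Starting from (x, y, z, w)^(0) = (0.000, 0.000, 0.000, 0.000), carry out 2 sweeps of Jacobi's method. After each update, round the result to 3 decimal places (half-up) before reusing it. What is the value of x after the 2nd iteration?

Iteration 1:
  x = (2 - (2)·0.000 - (1)·0.000 - (2)·0.000) / (6) = 0.333
  y = (0 - (3)·0.000 - (-3)·0.000 - (4)·0.000) / (-12) = 0.000
  z = (6 - (4)·0.000 - (2)·0.000 - (-4)·0.000) / (13) = 0.462
  w = (2 - (-3)·0.000 - (2)·0.000 - (1)·0.000) / (10) = 0.200
Iteration 2:
  x = (2 - (2)·0.000 - (1)·0.462 - (2)·0.200) / (6) = 0.190
  y = (0 - (3)·0.333 - (-3)·0.462 - (4)·0.200) / (-12) = 0.034
  z = (6 - (4)·0.333 - (2)·0.000 - (-4)·0.200) / (13) = 0.421
  w = (2 - (-3)·0.333 - (2)·0.000 - (1)·0.462) / (10) = 0.254

0.190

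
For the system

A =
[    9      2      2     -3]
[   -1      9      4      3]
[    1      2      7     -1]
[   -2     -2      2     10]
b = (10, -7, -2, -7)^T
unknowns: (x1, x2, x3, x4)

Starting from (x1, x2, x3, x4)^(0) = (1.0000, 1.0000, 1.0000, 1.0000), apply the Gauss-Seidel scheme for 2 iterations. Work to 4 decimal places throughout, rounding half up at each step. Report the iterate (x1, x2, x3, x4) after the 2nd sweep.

Iteration 1:
  x1 = (10 - (2)·1.0000 - (2)·1.0000 - (-3)·1.0000) / (9) = 1.0000
  x2 = (-7 - (-1)·1.0000 - (4)·1.0000 - (3)·1.0000) / (9) = -1.4444
  x3 = (-2 - (1)·1.0000 - (2)·-1.4444 - (-1)·1.0000) / (7) = 0.1270
  x4 = (-7 - (-2)·1.0000 - (-2)·-1.4444 - (2)·0.1270) / (10) = -0.8143
Iteration 2:
  x1 = (10 - (2)·-1.4444 - (2)·0.1270 - (-3)·-0.8143) / (9) = 1.1324
  x2 = (-7 - (-1)·1.1324 - (4)·0.1270 - (3)·-0.8143) / (9) = -0.4370
  x3 = (-2 - (1)·1.1324 - (2)·-0.4370 - (-1)·-0.8143) / (7) = -0.4390
  x4 = (-7 - (-2)·1.1324 - (-2)·-0.4370 - (2)·-0.4390) / (10) = -0.4731

(1.1324, -0.4370, -0.4390, -0.4731)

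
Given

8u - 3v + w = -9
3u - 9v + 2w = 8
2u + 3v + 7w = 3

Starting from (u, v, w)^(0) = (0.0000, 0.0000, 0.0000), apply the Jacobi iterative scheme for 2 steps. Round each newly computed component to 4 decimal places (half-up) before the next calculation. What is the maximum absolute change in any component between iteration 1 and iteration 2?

Iteration 1:
  u = (-9 - (-3)·0.0000 - (1)·0.0000) / (8) = -1.1250
  v = (8 - (3)·0.0000 - (2)·0.0000) / (-9) = -0.8889
  w = (3 - (2)·0.0000 - (3)·0.0000) / (7) = 0.4286
Iteration 2:
  u = (-9 - (-3)·-0.8889 - (1)·0.4286) / (8) = -1.5119
  v = (8 - (3)·-1.1250 - (2)·0.4286) / (-9) = -1.1686
  w = (3 - (2)·-1.1250 - (3)·-0.8889) / (7) = 1.1310
Change: (-0.3869, -0.2797, 0.7024) → max |·| = 0.7024

0.7024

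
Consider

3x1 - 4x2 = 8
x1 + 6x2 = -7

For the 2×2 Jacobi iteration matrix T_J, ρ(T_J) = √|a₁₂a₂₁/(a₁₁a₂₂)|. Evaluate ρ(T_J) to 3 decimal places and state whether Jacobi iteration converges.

0.471

a₁₂a₂₁/(a₁₁a₂₂) = (-4)·(1) / ((3)·(6)) = -0.222222
ρ = √|-0.222222| = √0.222222 = 0.471
ρ < 1, so Jacobi converges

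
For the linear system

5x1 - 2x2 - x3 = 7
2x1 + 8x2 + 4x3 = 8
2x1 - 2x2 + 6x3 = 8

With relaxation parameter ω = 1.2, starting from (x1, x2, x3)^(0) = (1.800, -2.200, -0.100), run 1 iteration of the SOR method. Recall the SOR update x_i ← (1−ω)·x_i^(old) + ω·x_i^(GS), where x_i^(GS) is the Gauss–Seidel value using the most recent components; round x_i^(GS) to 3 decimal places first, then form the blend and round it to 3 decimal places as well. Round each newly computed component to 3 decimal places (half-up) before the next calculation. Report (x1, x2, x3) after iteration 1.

(0.240, 1.628, 2.175)

Iteration 1:
  x1: GS value = (7 - (-2)·-2.200 - (-1)·-0.100) / (5) = 0.500;  x1 ← (1−ω)·1.800 + ω·0.500 = 0.240
  x2: GS value = (8 - (2)·0.240 - (4)·-0.100) / (8) = 0.990;  x2 ← (1−ω)·-2.200 + ω·0.990 = 1.628
  x3: GS value = (8 - (2)·0.240 - (-2)·1.628) / (6) = 1.796;  x3 ← (1−ω)·-0.100 + ω·1.796 = 2.175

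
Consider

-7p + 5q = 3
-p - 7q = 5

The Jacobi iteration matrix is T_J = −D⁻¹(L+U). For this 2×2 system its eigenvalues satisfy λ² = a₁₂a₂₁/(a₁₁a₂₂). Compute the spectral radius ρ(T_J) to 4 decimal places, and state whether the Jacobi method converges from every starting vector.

0.3194

a₁₂a₂₁/(a₁₁a₂₂) = (5)·(-1) / ((-7)·(-7)) = -0.102041
ρ = √|-0.102041| = √0.102041 = 0.3194
ρ < 1, so Jacobi converges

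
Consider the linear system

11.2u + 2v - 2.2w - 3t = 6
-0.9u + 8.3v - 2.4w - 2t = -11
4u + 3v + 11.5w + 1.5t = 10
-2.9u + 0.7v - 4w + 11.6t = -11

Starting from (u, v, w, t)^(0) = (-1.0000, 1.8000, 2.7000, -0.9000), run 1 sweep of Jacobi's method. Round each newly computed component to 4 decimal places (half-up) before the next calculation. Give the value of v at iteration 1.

-0.8699

Iteration 1:
  u = (6 - (2)·1.8000 - (-2.2)·2.7000 - (-3)·-0.9000) / (11.2) = 0.5036
  v = (-11 - (-0.9)·-1.0000 - (-2.4)·2.7000 - (-2)·-0.9000) / (8.3) = -0.8699
  w = (10 - (4)·-1.0000 - (3)·1.8000 - (1.5)·-0.9000) / (11.5) = 0.8652
  t = (-11 - (-2.9)·-1.0000 - (0.7)·1.8000 - (-4)·2.7000) / (11.6) = -0.3759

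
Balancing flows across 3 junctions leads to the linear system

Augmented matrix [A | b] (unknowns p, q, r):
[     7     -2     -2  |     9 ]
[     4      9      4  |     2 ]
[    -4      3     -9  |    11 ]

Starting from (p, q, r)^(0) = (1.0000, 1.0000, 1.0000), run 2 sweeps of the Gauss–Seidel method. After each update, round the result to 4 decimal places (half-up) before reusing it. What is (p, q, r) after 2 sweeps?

(0.3016, 1.1534, -0.9718)

Iteration 1:
  p = (9 - (-2)·1.0000 - (-2)·1.0000) / (7) = 1.8571
  q = (2 - (4)·1.8571 - (4)·1.0000) / (9) = -1.0476
  r = (11 - (-4)·1.8571 - (3)·-1.0476) / (-9) = -2.3968
Iteration 2:
  p = (9 - (-2)·-1.0476 - (-2)·-2.3968) / (7) = 0.3016
  q = (2 - (4)·0.3016 - (4)·-2.3968) / (9) = 1.1534
  r = (11 - (-4)·0.3016 - (3)·1.1534) / (-9) = -0.9718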